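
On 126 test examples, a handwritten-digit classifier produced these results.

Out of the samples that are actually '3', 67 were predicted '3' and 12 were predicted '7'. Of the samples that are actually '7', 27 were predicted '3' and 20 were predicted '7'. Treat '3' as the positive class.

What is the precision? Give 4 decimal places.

0.7128

Precision = TP/(TP+FP) = 67/(67+27) = 67/94 = 0.7128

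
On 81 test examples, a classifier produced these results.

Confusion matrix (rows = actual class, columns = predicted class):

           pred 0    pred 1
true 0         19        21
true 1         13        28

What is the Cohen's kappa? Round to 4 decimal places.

Observed agreement pₒ = trace/N = 47/81 = 0.58025
Expected agreement pₑ = Σ (rowᵢ·colᵢ)/N² = (40·32 + 41·49)/81² = 0.50130
κ = (pₒ − pₑ)/(1 − pₑ) = (0.58025 − 0.50130)/(1 − 0.50130) = 0.1583

0.1583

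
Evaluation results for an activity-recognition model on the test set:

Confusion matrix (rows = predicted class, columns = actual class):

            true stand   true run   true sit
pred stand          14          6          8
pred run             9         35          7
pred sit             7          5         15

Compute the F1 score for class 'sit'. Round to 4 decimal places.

Treat 'sit' as positive and all other classes as negative.
F1 score = 2·TP/(2·TP+FP+FN).
sit: TP=15, FP=7+5=12, FN=8+7=15 → 30/57 = 0.52632

0.5263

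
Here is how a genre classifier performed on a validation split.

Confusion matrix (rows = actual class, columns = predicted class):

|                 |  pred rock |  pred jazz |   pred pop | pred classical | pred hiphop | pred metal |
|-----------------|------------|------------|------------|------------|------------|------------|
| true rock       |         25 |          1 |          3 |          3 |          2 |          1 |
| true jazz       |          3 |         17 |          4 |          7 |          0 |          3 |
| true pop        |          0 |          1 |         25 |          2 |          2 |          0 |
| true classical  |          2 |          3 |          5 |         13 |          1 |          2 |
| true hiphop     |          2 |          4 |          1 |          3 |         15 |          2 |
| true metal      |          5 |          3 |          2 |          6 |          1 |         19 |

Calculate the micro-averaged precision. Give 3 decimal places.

Micro-averaging pools counts across classes: ΣTP=114, ΣFP=74, ΣFN=74.
Micro-precision = TP/(TP+FP) on pooled counts = 0.606 (equals overall accuracy in single-label multiclass).

0.606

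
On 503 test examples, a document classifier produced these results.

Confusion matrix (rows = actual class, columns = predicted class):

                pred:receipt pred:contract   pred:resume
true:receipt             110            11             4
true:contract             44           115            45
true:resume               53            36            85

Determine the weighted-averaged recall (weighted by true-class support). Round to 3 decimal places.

Per-class recall (TP/(TP+FN)):
  receipt: TP=110, FN=11+4=15 → 110/125 = 0.8800
  contract: TP=115, FN=44+45=89 → 115/204 = 0.5637
  resume: TP=85, FN=53+36=89 → 85/174 = 0.4885
Weighted-recall = Σ (supportᵢ/N)·recallᵢ with N=503: (125/503)·0.8800 + (204/503)·0.5637 + (174/503)·0.4885 = 0.616

0.616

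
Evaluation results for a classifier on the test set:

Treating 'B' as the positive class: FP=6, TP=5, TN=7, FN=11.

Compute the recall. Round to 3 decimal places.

0.313

Recall = TP/(TP+FN) = 5/(5+11) = 5/16 = 0.313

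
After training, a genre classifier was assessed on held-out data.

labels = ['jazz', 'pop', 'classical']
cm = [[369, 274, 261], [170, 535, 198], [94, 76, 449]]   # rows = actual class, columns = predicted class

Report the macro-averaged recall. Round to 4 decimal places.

0.5753

Per-class recall (TP/(TP+FN)):
  jazz: TP=369, FN=274+261=535 → 369/904 = 0.40819
  pop: TP=535, FN=170+198=368 → 535/903 = 0.59247
  classical: TP=449, FN=94+76=170 → 449/619 = 0.72536
Macro-recall = mean = (0.40819 + 0.59247 + 0.72536) / 3 = 0.5753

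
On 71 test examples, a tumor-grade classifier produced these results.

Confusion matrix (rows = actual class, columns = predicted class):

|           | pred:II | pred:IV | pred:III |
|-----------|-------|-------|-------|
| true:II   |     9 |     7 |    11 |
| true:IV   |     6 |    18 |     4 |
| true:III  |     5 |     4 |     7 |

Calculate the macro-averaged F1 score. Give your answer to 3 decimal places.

Per-class F1 score (2·TP/(2·TP+FP+FN)):
  II: TP=9, FP=6+5=11, FN=7+11=18 → 18/47 = 0.3830
  IV: TP=18, FP=7+4=11, FN=6+4=10 → 36/57 = 0.6316
  III: TP=7, FP=11+4=15, FN=5+4=9 → 14/38 = 0.3684
Macro-F1 score = mean = (0.3830 + 0.6316 + 0.3684) / 3 = 0.461

0.461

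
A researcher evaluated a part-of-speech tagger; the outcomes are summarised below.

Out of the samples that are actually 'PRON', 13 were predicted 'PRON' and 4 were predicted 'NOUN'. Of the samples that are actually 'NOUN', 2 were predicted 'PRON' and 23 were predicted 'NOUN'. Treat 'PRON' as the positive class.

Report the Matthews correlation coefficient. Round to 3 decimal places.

0.701

MCC = (TP·TN − FP·FN) / √((TP+FP)(TP+FN)(TN+FP)(TN+FN))
Numerator = 13·23 − 2·4 = 291
Denominator = √(15·17·25·27) = √172125 = 414.8795
MCC = 291 / 414.8795 = 0.701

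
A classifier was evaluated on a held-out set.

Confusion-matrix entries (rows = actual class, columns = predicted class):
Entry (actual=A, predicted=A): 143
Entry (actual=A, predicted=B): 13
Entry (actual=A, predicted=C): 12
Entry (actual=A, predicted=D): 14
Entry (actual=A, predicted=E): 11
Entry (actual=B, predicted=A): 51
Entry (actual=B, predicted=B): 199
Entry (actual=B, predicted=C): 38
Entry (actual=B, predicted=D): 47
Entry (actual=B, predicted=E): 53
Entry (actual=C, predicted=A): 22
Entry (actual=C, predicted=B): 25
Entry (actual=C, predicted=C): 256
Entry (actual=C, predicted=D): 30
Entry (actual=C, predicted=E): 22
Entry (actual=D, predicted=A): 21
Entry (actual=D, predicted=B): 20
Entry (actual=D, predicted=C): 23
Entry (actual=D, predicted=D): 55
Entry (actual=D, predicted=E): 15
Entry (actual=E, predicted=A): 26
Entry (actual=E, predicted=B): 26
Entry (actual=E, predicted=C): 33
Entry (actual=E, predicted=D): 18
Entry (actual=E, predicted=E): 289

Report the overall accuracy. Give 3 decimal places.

Accuracy = trace / total = (143+199+256+55+289=942) / 1462 = 942/1462 = 0.644

0.644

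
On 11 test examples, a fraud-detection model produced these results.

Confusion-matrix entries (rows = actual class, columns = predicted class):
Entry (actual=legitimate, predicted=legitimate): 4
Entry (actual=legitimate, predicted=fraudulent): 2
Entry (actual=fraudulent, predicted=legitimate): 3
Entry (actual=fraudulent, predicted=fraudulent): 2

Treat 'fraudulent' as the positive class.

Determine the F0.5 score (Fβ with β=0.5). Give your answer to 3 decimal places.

0.476

Fβ = (1+β²)·TP / ((1+β²)·TP + β²·FN + FP), with β²=1/4
= 1.25·2 / (1.25·2 + 0.25·3 + 2) = 0.476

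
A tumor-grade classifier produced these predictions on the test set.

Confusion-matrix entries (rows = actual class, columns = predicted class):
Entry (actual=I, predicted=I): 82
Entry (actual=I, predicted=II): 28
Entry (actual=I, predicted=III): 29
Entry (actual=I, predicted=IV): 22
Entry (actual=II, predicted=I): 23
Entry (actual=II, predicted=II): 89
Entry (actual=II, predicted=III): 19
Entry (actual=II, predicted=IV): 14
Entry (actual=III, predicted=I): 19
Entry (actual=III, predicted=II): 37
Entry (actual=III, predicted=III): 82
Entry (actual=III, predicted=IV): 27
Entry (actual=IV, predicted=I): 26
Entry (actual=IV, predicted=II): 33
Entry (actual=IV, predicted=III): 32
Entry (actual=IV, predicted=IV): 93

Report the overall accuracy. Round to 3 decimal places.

0.528

Accuracy = trace / total = (82+89+82+93=346) / 655 = 346/655 = 0.528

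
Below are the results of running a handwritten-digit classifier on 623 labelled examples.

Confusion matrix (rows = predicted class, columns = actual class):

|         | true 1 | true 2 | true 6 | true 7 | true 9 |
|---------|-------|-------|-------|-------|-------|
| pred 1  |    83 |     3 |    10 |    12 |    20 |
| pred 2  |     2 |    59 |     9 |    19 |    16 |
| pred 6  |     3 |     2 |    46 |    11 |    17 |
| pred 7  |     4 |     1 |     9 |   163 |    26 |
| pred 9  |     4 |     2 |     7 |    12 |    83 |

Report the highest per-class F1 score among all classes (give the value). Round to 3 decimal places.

0.776

Per-class F1 score (2·TP/(2·TP+FP+FN)):
  1: TP=83, FP=3+10+12+20=45, FN=2+3+4+4=13 → 166/224 = 0.7411
  2: TP=59, FP=2+9+19+16=46, FN=3+2+1+2=8 → 118/172 = 0.6860
  6: TP=46, FP=3+2+11+17=33, FN=10+9+9+7=35 → 92/160 = 0.5750
  7: TP=163, FP=4+1+9+26=40, FN=12+19+11+12=54 → 326/420 = 0.7762
  9: TP=83, FP=4+2+7+12=25, FN=20+16+17+26=79 → 166/270 = 0.6148
Highest is class '7' with F1 score = 0.776.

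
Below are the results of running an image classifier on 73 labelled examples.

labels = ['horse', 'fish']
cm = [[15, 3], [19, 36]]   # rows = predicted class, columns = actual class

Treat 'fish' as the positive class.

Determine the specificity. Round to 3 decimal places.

Specificity = TN/(TN+FP) = 15/(15+19) = 0.441

0.441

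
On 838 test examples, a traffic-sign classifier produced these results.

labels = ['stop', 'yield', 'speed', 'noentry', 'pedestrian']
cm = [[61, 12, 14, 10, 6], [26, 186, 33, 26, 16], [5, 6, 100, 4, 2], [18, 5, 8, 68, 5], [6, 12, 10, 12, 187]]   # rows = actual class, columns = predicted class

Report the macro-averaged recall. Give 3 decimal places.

0.715

Per-class recall (TP/(TP+FN)):
  stop: TP=61, FN=12+14+10+6=42 → 61/103 = 0.5922
  yield: TP=186, FN=26+33+26+16=101 → 186/287 = 0.6481
  speed: TP=100, FN=5+6+4+2=17 → 100/117 = 0.8547
  noentry: TP=68, FN=18+5+8+5=36 → 68/104 = 0.6538
  pedestrian: TP=187, FN=6+12+10+12=40 → 187/227 = 0.8238
Macro-recall = mean = (0.5922 + 0.6481 + 0.8547 + 0.6538 + 0.8238) / 5 = 0.715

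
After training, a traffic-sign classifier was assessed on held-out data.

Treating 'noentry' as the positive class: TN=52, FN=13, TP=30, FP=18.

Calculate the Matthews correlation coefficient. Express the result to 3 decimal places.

0.433

MCC = (TP·TN − FP·FN) / √((TP+FP)(TP+FN)(TN+FP)(TN+FN))
Numerator = 30·52 − 18·13 = 1326
Denominator = √(48·43·70·65) = √9391200 = 3064.5065
MCC = 1326 / 3064.5065 = 0.433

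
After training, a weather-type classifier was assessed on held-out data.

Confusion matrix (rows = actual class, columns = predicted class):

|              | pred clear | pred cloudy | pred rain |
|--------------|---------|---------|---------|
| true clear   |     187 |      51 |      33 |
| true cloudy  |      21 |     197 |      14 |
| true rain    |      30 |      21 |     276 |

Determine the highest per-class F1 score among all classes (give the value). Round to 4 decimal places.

0.8492

Per-class F1 score (2·TP/(2·TP+FP+FN)):
  clear: TP=187, FP=21+30=51, FN=51+33=84 → 374/509 = 0.73477
  cloudy: TP=197, FP=51+21=72, FN=21+14=35 → 394/501 = 0.78643
  rain: TP=276, FP=33+14=47, FN=30+21=51 → 552/650 = 0.84923
Highest is class 'rain' with F1 score = 0.8492.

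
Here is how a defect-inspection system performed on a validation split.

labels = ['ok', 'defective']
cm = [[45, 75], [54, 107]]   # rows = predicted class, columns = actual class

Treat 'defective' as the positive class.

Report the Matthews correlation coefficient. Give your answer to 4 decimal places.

0.0410

MCC = (TP·TN − FP·FN) / √((TP+FP)(TP+FN)(TN+FP)(TN+FN))
Numerator = 107·45 − 54·75 = 765
Denominator = √(161·182·99·120) = √348107760 = 18657.6462
MCC = 765 / 18657.6462 = 0.0410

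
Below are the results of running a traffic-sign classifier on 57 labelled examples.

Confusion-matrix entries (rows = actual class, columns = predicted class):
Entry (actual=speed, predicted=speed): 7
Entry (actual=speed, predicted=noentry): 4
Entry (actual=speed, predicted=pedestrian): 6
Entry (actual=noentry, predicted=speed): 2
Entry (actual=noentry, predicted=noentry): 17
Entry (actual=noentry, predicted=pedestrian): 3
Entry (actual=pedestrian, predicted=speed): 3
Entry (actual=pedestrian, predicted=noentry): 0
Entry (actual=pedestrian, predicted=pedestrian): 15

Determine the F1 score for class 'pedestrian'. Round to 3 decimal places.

One-vs-rest for 'pedestrian': TP = diagonal; FP = other classes predicted 'pedestrian'; FN = 'pedestrian' predicted as other.
F1 score = 2·TP/(2·TP+FP+FN).
pedestrian: TP=15, FP=6+3=9, FN=3+0=3 → 30/42 = 0.7143

0.714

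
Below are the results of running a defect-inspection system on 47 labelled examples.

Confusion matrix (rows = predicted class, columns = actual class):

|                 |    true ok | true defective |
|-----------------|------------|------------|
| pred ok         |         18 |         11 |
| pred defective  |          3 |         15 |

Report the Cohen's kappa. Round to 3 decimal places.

Observed agreement pₒ = trace/N = 33/47 = 0.7021
Expected agreement pₑ = Σ (rowᵢ·colᵢ)/N² = (21·29 + 26·18)/47² = 0.4876
κ = (pₒ − pₑ)/(1 − pₑ) = (0.7021 − 0.4876)/(1 − 0.4876) = 0.419

0.419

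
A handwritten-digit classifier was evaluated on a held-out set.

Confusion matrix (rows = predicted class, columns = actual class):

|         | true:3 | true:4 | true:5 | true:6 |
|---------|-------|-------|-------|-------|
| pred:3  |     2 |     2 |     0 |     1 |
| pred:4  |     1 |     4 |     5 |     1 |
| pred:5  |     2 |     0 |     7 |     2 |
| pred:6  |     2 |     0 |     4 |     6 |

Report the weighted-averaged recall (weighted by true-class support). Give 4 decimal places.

Per-class recall (TP/(TP+FN)):
  3: TP=2, FN=1+2+2=5 → 2/7 = 0.28571
  4: TP=4, FN=2+0+0=2 → 4/6 = 0.66667
  5: TP=7, FN=0+5+4=9 → 7/16 = 0.43750
  6: TP=6, FN=1+1+2=4 → 6/10 = 0.60000
Weighted-recall = Σ (supportᵢ/N)·recallᵢ with N=39: (7/39)·0.28571 + (6/39)·0.66667 + (16/39)·0.43750 + (10/39)·0.60000 = 0.4872

0.4872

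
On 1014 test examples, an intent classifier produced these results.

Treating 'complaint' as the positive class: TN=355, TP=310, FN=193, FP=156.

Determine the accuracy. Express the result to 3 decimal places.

Accuracy = (TP+TN)/N = (310+355)/1014 = 0.656

0.656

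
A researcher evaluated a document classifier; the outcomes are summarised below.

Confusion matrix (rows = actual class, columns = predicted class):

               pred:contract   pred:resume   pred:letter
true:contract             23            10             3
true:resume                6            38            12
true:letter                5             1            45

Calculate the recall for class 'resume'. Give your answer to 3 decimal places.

0.679

Take TP from the diagonal, FP from the rest of the 'resume' prediction marginal, FN from the rest of the 'resume' actual marginal.
recall = TP/(TP+FN).
resume: TP=38, FN=6+12=18 → 38/56 = 0.6786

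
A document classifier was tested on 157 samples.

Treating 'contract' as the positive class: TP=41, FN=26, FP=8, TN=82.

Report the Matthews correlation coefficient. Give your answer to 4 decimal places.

0.5583

MCC = (TP·TN − FP·FN) / √((TP+FP)(TP+FN)(TN+FP)(TN+FN))
Numerator = 41·82 − 8·26 = 3154
Denominator = √(49·67·90·108) = √31910760 = 5648.9610
MCC = 3154 / 5648.9610 = 0.5583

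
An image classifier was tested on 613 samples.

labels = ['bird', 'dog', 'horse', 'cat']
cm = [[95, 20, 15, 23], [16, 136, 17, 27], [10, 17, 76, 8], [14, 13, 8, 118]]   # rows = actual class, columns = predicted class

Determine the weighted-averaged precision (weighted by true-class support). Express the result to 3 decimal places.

0.695

Per-class precision (TP/(TP+FP)):
  bird: TP=95, FP=16+10+14=40 → 95/135 = 0.7037
  dog: TP=136, FP=20+17+13=50 → 136/186 = 0.7312
  horse: TP=76, FP=15+17+8=40 → 76/116 = 0.6552
  cat: TP=118, FP=23+27+8=58 → 118/176 = 0.6705
Weighted-precision = Σ (supportᵢ/N)·precisionᵢ with N=613: (153/613)·0.7037 + (196/613)·0.7312 + (111/613)·0.6552 + (153/613)·0.6705 = 0.695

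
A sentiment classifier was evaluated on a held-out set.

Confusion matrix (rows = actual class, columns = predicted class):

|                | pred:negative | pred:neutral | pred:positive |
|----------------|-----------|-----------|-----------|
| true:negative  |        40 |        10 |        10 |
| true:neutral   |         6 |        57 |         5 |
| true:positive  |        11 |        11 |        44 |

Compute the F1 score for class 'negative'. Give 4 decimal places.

Take TP from the diagonal, FP from the rest of the 'negative' prediction marginal, FN from the rest of the 'negative' actual marginal.
F1 score = 2·TP/(2·TP+FP+FN).
negative: TP=40, FP=6+11=17, FN=10+10=20 → 80/117 = 0.68376

0.6838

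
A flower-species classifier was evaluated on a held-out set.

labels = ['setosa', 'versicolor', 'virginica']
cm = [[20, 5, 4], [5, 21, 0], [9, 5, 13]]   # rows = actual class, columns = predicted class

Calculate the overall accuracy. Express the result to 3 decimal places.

0.659

Accuracy = trace / total = (20+21+13=54) / 82 = 54/82 = 0.659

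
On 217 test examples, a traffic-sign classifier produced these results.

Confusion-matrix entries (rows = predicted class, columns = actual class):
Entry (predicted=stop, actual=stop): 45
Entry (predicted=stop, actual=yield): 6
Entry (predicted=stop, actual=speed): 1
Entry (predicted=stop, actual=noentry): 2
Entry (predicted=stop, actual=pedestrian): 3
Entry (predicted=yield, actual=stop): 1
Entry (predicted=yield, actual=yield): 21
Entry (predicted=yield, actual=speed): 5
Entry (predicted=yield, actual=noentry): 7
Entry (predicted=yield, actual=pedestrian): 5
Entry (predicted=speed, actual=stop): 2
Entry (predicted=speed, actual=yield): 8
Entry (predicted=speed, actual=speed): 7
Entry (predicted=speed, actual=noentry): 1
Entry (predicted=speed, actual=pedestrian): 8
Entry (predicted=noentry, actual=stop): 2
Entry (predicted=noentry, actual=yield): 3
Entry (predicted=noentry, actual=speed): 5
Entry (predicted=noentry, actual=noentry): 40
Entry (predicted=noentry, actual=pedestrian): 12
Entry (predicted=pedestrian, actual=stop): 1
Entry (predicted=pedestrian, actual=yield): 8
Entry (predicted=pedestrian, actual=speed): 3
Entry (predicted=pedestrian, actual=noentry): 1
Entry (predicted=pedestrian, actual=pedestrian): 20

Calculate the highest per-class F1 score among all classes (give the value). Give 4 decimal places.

Per-class F1 score (2·TP/(2·TP+FP+FN)):
  stop: TP=45, FP=6+1+2+3=12, FN=1+2+2+1=6 → 90/108 = 0.83333
  yield: TP=21, FP=1+5+7+5=18, FN=6+8+3+8=25 → 42/85 = 0.49412
  speed: TP=7, FP=2+8+1+8=19, FN=1+5+5+3=14 → 14/47 = 0.29787
  noentry: TP=40, FP=2+3+5+12=22, FN=2+7+1+1=11 → 80/113 = 0.70796
  pedestrian: TP=20, FP=1+8+3+1=13, FN=3+5+8+12=28 → 40/81 = 0.49383
Highest is class 'stop' with F1 score = 0.8333.

0.8333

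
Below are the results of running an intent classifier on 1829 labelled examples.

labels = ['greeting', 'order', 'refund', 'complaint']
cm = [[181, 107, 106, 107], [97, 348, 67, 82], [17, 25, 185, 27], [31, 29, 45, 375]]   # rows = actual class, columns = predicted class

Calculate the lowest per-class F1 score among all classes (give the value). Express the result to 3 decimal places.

0.438

Per-class F1 score (2·TP/(2·TP+FP+FN)):
  greeting: TP=181, FP=97+17+31=145, FN=107+106+107=320 → 362/827 = 0.4377
  order: TP=348, FP=107+25+29=161, FN=97+67+82=246 → 696/1103 = 0.6310
  refund: TP=185, FP=106+67+45=218, FN=17+25+27=69 → 370/657 = 0.5632
  complaint: TP=375, FP=107+82+27=216, FN=31+29+45=105 → 750/1071 = 0.7003
Lowest is class 'greeting' with F1 score = 0.438.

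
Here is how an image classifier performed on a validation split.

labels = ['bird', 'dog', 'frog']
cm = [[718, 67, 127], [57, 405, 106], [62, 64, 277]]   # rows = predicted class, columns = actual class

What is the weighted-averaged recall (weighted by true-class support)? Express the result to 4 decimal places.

0.7435

Per-class recall (TP/(TP+FN)):
  bird: TP=718, FN=57+62=119 → 718/837 = 0.85783
  dog: TP=405, FN=67+64=131 → 405/536 = 0.75560
  frog: TP=277, FN=127+106=233 → 277/510 = 0.54314
Weighted-recall = Σ (supportᵢ/N)·recallᵢ with N=1883: (837/1883)·0.85783 + (536/1883)·0.75560 + (510/1883)·0.54314 = 0.7435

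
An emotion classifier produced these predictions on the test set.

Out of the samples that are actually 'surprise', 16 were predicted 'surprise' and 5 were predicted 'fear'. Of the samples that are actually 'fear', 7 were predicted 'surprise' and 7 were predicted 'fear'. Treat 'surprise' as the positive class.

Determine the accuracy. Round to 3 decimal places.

Accuracy = (TP+TN)/N = (16+7)/35 = 0.657

0.657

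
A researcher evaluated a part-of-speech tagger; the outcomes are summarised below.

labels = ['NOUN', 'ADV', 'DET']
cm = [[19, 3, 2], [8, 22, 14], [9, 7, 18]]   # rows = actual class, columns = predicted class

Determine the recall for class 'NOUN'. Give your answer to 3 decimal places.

0.792

recall = TP/(TP+FN).
NOUN: TP=19, FN=3+2=5 → 19/24 = 0.7917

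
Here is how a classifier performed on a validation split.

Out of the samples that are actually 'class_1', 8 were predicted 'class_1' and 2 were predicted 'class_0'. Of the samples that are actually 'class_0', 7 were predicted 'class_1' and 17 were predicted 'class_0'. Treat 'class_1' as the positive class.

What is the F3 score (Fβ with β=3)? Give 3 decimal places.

Fβ = (1+β²)·TP / ((1+β²)·TP + β²·FN + FP), with β²=9
= 10·8 / (10·8 + 9·2 + 7) = 0.762

0.762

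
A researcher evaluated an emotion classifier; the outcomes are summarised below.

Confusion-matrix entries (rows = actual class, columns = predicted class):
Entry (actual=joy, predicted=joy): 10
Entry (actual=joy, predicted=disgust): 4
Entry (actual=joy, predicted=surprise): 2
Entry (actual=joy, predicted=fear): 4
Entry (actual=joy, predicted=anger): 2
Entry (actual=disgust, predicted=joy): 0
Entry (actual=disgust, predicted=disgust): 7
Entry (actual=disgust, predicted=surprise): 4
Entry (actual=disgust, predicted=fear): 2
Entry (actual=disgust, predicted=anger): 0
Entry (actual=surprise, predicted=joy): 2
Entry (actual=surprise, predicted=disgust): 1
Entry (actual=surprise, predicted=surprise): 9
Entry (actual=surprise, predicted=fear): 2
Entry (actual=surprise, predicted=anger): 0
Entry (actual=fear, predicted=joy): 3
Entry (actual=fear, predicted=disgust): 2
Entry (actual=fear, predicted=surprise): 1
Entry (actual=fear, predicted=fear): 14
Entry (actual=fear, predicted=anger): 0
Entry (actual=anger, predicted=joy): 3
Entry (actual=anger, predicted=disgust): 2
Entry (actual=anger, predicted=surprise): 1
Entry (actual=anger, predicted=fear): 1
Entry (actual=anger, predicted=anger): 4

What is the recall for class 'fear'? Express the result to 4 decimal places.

One-vs-rest for 'fear': TP = diagonal; FP = other classes predicted 'fear'; FN = 'fear' predicted as other.
recall = TP/(TP+FN).
fear: TP=14, FN=3+2+1+0=6 → 14/20 = 0.70000

0.7000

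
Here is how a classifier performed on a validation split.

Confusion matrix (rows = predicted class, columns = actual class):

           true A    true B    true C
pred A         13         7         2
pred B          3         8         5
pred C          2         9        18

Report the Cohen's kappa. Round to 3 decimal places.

Observed agreement pₒ = trace/N = 39/67 = 0.5821
Expected agreement pₑ = Σ (rowᵢ·colᵢ)/N² = (18·22 + 24·16 + 25·29)/67² = 0.3353
κ = (pₒ − pₑ)/(1 − pₑ) = (0.5821 − 0.3353)/(1 − 0.3353) = 0.371

0.371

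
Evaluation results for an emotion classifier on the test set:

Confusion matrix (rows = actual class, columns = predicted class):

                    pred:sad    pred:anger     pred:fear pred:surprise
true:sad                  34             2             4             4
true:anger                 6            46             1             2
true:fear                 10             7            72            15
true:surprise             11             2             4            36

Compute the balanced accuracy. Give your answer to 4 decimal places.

Balanced accuracy = mean of per-class recall.
  sad: recall = 34/44 = 0.77273
  anger: recall = 46/55 = 0.83636
  fear: recall = 72/104 = 0.69231
  surprise: recall = 36/53 = 0.67925
Mean = (0.77273 + 0.83636 + 0.69231 + 0.67925) / 4 = 0.7452

0.7452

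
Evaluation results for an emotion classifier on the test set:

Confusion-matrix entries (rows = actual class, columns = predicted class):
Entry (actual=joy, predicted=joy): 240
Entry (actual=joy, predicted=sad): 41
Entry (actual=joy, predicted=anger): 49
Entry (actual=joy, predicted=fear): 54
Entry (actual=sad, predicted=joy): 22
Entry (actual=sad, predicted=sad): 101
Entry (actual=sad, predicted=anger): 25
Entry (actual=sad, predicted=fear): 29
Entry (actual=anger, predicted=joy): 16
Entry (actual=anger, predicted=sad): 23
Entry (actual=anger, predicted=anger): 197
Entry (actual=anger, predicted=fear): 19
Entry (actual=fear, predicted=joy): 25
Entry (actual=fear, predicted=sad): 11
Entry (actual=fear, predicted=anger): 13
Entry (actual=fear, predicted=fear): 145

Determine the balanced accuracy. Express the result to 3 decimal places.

0.679

Balanced accuracy = mean of per-class recall.
  joy: recall = 240/384 = 0.6250
  sad: recall = 101/177 = 0.5706
  anger: recall = 197/255 = 0.7725
  fear: recall = 145/194 = 0.7474
Mean = (0.6250 + 0.5706 + 0.7725 + 0.7474) / 4 = 0.679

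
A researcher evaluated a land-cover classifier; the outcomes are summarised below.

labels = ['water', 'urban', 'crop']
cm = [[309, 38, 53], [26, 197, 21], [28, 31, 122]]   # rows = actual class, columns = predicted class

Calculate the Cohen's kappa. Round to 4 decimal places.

0.6264

Observed agreement pₒ = trace/N = 628/825 = 0.76121
Expected agreement pₑ = Σ (rowᵢ·colᵢ)/N² = (400·363 + 244·266 + 181·196)/825² = 0.36082
κ = (pₒ − pₑ)/(1 − pₑ) = (0.76121 − 0.36082)/(1 − 0.36082) = 0.6264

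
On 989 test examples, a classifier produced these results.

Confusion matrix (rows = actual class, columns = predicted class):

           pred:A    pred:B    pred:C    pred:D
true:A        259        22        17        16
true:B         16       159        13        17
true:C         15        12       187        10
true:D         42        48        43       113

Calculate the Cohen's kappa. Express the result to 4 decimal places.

0.6318

Observed agreement pₒ = trace/N = 718/989 = 0.72599
Expected agreement pₑ = Σ (rowᵢ·colᵢ)/N² = (314·332 + 205·241 + 224·260 + 246·156)/989² = 0.25587
κ = (pₒ − pₑ)/(1 − pₑ) = (0.72599 − 0.25587)/(1 − 0.25587) = 0.6318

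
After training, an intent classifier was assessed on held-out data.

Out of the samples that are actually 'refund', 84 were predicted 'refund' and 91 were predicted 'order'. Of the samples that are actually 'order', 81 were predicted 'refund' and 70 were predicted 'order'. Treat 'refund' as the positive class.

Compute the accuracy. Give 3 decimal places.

0.472

Accuracy = (TP+TN)/N = (84+70)/326 = 0.472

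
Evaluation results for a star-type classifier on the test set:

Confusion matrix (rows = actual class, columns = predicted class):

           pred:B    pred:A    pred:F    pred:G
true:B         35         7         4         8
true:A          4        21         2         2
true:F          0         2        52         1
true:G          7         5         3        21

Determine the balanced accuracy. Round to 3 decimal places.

0.725

Balanced accuracy = mean of per-class recall.
  B: recall = 35/54 = 0.6481
  A: recall = 21/29 = 0.7241
  F: recall = 52/55 = 0.9455
  G: recall = 21/36 = 0.5833
Mean = (0.6481 + 0.7241 + 0.9455 + 0.5833) / 4 = 0.725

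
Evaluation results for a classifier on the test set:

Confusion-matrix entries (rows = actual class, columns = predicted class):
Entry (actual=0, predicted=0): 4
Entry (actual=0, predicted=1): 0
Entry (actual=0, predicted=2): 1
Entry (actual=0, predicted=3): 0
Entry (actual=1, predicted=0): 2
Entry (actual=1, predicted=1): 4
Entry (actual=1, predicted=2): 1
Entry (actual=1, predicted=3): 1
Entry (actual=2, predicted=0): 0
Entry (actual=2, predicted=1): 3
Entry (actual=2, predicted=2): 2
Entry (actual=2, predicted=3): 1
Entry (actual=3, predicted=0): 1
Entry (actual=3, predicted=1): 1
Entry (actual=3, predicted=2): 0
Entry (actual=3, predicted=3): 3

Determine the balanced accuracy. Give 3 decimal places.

0.558

Balanced accuracy = mean of per-class recall.
  0: recall = 4/5 = 0.8000
  1: recall = 4/8 = 0.5000
  2: recall = 2/6 = 0.3333
  3: recall = 3/5 = 0.6000
Mean = (0.8000 + 0.5000 + 0.3333 + 0.6000) / 4 = 0.558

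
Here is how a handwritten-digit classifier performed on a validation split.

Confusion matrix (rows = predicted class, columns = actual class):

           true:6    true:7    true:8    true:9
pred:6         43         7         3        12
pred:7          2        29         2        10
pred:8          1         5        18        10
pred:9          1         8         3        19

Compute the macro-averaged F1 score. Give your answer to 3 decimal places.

0.615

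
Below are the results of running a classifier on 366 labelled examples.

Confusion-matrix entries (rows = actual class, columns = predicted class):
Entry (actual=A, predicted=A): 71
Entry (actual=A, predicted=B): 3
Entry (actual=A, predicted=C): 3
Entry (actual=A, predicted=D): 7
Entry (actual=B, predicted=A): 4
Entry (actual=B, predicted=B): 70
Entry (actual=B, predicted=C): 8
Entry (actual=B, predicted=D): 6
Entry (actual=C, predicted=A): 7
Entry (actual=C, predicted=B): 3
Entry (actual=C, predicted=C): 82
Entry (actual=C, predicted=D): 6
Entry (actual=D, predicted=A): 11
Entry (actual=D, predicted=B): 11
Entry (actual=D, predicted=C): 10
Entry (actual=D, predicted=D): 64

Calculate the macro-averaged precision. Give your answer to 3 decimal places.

0.784

Per-class precision (TP/(TP+FP)):
  A: TP=71, FP=4+7+11=22 → 71/93 = 0.7634
  B: TP=70, FP=3+3+11=17 → 70/87 = 0.8046
  C: TP=82, FP=3+8+10=21 → 82/103 = 0.7961
  D: TP=64, FP=7+6+6=19 → 64/83 = 0.7711
Macro-precision = mean = (0.7634 + 0.8046 + 0.7961 + 0.7711) / 4 = 0.784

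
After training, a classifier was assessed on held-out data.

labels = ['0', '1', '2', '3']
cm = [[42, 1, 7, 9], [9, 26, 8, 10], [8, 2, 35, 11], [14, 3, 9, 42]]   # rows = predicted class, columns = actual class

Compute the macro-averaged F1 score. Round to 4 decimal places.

0.6142

Per-class F1 score (2·TP/(2·TP+FP+FN)):
  0: TP=42, FP=1+7+9=17, FN=9+8+14=31 → 84/132 = 0.63636
  1: TP=26, FP=9+8+10=27, FN=1+2+3=6 → 52/85 = 0.61176
  2: TP=35, FP=8+2+11=21, FN=7+8+9=24 → 70/115 = 0.60870
  3: TP=42, FP=14+3+9=26, FN=9+10+11=30 → 84/140 = 0.60000
Macro-F1 score = mean = (0.63636 + 0.61176 + 0.60870 + 0.60000) / 4 = 0.6142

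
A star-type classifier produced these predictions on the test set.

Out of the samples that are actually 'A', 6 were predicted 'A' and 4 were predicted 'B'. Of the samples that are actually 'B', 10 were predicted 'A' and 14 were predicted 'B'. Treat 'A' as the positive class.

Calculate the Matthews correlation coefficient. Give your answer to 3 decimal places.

0.167

MCC = (TP·TN − FP·FN) / √((TP+FP)(TP+FN)(TN+FP)(TN+FN))
Numerator = 6·14 − 10·4 = 44
Denominator = √(16·10·24·18) = √69120 = 262.9068
MCC = 44 / 262.9068 = 0.167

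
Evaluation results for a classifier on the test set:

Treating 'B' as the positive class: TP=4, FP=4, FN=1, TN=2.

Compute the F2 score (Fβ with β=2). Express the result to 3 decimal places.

0.714

Fβ = (1+β²)·TP / ((1+β²)·TP + β²·FN + FP), with β²=4
= 5·4 / (5·4 + 4·1 + 4) = 0.714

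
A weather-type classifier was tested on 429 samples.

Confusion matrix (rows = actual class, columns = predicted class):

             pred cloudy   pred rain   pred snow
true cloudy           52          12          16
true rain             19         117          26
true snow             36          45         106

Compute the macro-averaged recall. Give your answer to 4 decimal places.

Per-class recall (TP/(TP+FN)):
  cloudy: TP=52, FN=12+16=28 → 52/80 = 0.65000
  rain: TP=117, FN=19+26=45 → 117/162 = 0.72222
  snow: TP=106, FN=36+45=81 → 106/187 = 0.56684
Macro-recall = mean = (0.65000 + 0.72222 + 0.56684) / 3 = 0.6464

0.6464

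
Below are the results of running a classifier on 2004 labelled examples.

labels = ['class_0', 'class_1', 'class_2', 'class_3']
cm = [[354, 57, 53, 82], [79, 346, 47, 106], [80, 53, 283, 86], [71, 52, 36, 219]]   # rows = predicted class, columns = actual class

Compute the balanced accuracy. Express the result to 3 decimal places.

Balanced accuracy = mean of per-class recall.
  class_0: recall = 354/584 = 0.6062
  class_1: recall = 346/508 = 0.6811
  class_2: recall = 283/419 = 0.6754
  class_3: recall = 219/493 = 0.4442
Mean = (0.6062 + 0.6811 + 0.6754 + 0.4442) / 4 = 0.602

0.602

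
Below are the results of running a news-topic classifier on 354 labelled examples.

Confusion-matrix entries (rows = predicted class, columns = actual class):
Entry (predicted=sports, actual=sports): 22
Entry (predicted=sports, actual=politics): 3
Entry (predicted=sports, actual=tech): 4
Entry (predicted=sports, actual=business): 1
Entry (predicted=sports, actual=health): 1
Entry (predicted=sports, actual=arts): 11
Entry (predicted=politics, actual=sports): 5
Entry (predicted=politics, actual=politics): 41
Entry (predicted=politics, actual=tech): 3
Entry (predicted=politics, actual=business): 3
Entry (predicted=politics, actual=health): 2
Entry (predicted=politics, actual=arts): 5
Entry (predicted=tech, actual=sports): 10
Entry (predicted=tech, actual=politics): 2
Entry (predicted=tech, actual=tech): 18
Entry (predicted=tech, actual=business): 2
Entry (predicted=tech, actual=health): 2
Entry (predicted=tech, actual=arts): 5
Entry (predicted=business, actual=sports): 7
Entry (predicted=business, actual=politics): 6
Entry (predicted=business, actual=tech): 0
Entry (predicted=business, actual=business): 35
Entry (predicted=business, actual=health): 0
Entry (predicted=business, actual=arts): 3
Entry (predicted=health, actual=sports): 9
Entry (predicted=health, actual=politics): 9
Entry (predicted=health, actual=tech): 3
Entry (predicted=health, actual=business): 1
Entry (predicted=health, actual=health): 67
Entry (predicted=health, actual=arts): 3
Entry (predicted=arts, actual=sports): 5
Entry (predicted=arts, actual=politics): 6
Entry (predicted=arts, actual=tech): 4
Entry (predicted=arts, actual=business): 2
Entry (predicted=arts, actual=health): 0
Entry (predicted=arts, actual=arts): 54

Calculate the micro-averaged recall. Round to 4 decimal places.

Micro-averaging pools counts across classes: ΣTP=237, ΣFP=117, ΣFN=117.
Micro-recall = TP/(TP+FN) on pooled counts = 0.6695 (equals overall accuracy in single-label multiclass).

0.6695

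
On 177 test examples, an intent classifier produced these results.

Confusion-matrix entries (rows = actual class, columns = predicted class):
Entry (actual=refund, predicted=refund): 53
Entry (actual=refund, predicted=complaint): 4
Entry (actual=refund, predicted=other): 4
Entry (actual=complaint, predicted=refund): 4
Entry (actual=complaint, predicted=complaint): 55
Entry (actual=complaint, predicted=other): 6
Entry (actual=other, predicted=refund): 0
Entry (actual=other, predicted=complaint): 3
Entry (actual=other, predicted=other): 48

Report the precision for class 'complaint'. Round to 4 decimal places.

One-vs-rest for 'complaint': TP = diagonal; FP = other classes predicted 'complaint'; FN = 'complaint' predicted as other.
precision = TP/(TP+FP).
complaint: TP=55, FP=4+3=7 → 55/62 = 0.88710

0.8871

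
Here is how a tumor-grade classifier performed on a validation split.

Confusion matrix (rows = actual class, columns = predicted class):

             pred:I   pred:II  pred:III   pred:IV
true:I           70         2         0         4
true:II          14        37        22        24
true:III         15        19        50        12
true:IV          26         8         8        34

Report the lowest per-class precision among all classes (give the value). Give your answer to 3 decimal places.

0.459

Per-class precision (TP/(TP+FP)):
  I: TP=70, FP=14+15+26=55 → 70/125 = 0.5600
  II: TP=37, FP=2+19+8=29 → 37/66 = 0.5606
  III: TP=50, FP=0+22+8=30 → 50/80 = 0.6250
  IV: TP=34, FP=4+24+12=40 → 34/74 = 0.4595
Lowest is class 'IV' with precision = 0.459.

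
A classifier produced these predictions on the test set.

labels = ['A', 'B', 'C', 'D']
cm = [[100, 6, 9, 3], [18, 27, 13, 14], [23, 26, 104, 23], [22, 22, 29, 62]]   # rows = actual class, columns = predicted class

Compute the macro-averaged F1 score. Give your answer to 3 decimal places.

Per-class F1 score (2·TP/(2·TP+FP+FN)):
  A: TP=100, FP=18+23+22=63, FN=6+9+3=18 → 200/281 = 0.7117
  B: TP=27, FP=6+26+22=54, FN=18+13+14=45 → 54/153 = 0.3529
  C: TP=104, FP=9+13+29=51, FN=23+26+23=72 → 208/331 = 0.6284
  D: TP=62, FP=3+14+23=40, FN=22+22+29=73 → 124/237 = 0.5232
Macro-F1 score = mean = (0.7117 + 0.3529 + 0.6284 + 0.5232) / 4 = 0.554

0.554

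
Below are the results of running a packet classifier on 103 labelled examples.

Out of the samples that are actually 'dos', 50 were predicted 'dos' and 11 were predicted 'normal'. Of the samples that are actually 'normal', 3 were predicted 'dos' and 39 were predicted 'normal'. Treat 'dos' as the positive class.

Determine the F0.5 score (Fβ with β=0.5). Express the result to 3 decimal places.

0.916

Fβ = (1+β²)·TP / ((1+β²)·TP + β²·FN + FP), with β²=1/4
= 1.25·50 / (1.25·50 + 0.25·11 + 3) = 0.916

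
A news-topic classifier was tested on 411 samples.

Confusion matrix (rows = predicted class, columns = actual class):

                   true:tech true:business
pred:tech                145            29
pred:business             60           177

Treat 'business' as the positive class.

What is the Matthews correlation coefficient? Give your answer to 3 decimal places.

0.573

MCC = (TP·TN − FP·FN) / √((TP+FP)(TP+FN)(TN+FP)(TN+FN))
Numerator = 177·145 − 60·29 = 23925
Denominator = √(237·206·205·174) = √1741480740 = 41731.0525
MCC = 23925 / 41731.0525 = 0.573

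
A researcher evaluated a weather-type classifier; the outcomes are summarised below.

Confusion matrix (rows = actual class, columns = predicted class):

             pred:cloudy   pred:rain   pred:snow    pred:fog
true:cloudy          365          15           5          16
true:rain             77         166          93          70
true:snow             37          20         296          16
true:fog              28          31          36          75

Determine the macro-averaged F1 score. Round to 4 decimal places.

0.6244

Per-class F1 score (2·TP/(2·TP+FP+FN)):
  cloudy: TP=365, FP=77+37+28=142, FN=15+5+16=36 → 730/908 = 0.80396
  rain: TP=166, FP=15+20+31=66, FN=77+93+70=240 → 332/638 = 0.52038
  snow: TP=296, FP=5+93+36=134, FN=37+20+16=73 → 592/799 = 0.74093
  fog: TP=75, FP=16+70+16=102, FN=28+31+36=95 → 150/347 = 0.43228
Macro-F1 score = mean = (0.80396 + 0.52038 + 0.74093 + 0.43228) / 4 = 0.6244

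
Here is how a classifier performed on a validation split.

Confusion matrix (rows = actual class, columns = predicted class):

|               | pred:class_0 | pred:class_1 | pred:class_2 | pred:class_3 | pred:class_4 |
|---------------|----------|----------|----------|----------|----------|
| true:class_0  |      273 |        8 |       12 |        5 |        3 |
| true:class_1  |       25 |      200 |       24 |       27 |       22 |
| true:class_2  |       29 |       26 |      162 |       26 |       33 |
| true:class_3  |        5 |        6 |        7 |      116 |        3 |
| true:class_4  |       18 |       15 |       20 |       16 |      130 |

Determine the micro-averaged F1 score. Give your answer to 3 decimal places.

0.727

Micro-averaging pools counts across classes: ΣTP=881, ΣFP=330, ΣFN=330.
Micro-F1 score = 2·TP/(2·TP+FP+FN) on pooled counts = 0.727 (equals overall accuracy in single-label multiclass).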